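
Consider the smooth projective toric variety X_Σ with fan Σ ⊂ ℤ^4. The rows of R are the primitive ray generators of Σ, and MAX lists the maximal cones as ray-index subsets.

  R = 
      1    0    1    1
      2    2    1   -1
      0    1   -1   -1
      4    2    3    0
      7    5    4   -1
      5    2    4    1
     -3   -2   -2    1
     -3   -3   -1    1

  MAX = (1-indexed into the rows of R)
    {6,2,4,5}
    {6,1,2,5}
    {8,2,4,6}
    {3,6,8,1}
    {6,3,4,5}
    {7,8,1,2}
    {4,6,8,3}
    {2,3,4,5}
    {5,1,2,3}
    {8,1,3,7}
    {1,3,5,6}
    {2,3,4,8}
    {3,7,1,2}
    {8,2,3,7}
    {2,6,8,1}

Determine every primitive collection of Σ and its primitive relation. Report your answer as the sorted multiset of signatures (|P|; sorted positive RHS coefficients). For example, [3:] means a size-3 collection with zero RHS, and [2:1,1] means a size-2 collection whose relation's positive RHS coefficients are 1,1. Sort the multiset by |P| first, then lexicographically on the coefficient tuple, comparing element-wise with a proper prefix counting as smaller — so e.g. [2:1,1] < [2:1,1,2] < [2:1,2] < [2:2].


7 collections generate NE(X_Σ); each relation:

  P={1,4}:  v_{1} + v_{4} = v_{6} ; sig = [2:1]
  P={4,7}:  v_{4} + v_{7} = v_{1} ; sig = [2:1]
  P={5,8}:  v_{5} + v_{8} = v_{4} ; sig = [2:1]
  P={5,7}:  v_{5} + v_{7} = 2·v_{1} + v_{2} + v_{3} ; sig = [2:1,1,2]
  P={6,7}:  v_{6} + v_{7} = 2·v_{1} ; sig = [2:2]
  P={2,3,6}:  v_{2} + v_{3} + v_{6} = v_{5} ; sig = [3:1]
  P={1,2,3,8}:  v_{1} + v_{2} + v_{3} + v_{8} = 0 ; sig = [4:]

so the primitive-relation signature multiset is
    |P|=2: 5 collections, coeffs (1), (1), (1), (1,1,2), (2)
    |P|=3: 1 collection, coeffs (1)
    |P|=4: 1 collection, coeffs ()


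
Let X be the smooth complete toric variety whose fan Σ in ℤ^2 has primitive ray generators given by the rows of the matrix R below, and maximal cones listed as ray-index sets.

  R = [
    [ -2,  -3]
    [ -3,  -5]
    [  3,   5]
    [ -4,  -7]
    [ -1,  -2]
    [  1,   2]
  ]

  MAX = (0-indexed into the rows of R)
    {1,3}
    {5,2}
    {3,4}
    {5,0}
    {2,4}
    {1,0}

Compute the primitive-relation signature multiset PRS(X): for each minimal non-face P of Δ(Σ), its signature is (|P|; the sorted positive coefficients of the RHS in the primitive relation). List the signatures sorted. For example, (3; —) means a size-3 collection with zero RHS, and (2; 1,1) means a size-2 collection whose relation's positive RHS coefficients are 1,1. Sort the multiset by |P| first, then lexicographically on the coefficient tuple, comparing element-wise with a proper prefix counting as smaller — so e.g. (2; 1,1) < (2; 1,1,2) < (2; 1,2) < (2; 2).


Δ(Σ) — 6 vertices, 9 min non-faces:

  P = {1,2}:  v_{1} + v_{2} = 0  →  sig = (2; —)
  P = {4,5}:  v_{4} + v_{5} = 0  →  sig = (2; —)
  P = {0,2}:  v_{0} + v_{2} = v_{5}  →  sig = (2; 1)
  P = {0,4}:  v_{0} + v_{4} = v_{1}  →  sig = (2; 1)
  P = {1,4}:  v_{1} + v_{4} = v_{3}  →  sig = (2; 1)
  P = {1,5}:  v_{1} + v_{5} = v_{0}  →  sig = (2; 1)
  P = {2,3}:  v_{2} + v_{3} = v_{4}  →  sig = (2; 1)
  P = {3,5}:  v_{3} + v_{5} = v_{1}  →  sig = (2; 1)
  P = {0,3}:  v_{0} + v_{3} = 2·v_{1}  →  sig = (2; 2)

Hence PRS(X_Σ) =
    |P|=2: 9 collections, coeffs (), (), (1), (1), (1), (1), (1), (1), (2)


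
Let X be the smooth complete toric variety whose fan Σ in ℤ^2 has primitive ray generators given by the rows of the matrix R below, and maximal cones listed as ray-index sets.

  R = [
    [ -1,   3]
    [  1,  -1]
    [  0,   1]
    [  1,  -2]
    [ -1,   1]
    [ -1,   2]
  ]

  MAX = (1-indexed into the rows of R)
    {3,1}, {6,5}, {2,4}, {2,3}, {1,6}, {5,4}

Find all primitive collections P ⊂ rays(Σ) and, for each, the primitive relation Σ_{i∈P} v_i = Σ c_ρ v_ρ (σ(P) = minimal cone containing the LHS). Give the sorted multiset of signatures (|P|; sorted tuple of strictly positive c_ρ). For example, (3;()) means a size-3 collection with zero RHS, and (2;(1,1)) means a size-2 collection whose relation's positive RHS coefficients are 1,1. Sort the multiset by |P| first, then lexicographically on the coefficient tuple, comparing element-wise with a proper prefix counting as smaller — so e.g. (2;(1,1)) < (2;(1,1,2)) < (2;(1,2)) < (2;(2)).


Δ(Σ) — 6 vertices, 9 min non-faces:

  P = {2,5}:  v_{2} + v_{5} = 0  →  sig = (2;())
  P = {4,6}:  v_{4} + v_{6} = 0  →  sig = (2;())
  P = {1,4}:  v_{1} + v_{4} = v_{3}  →  sig = (2;(1))
  P = {2,6}:  v_{2} + v_{6} = v_{3}  →  sig = (2;(1))
  P = {3,4}:  v_{3} + v_{4} = v_{2}  →  sig = (2;(1))
  P = {3,5}:  v_{3} + v_{5} = v_{6}  →  sig = (2;(1))
  P = {3,6}:  v_{3} + v_{6} = v_{1}  →  sig = (2;(1))
  P = {1,2}:  v_{1} + v_{2} = 2·v_{3}  →  sig = (2;(2))
  P = {1,5}:  v_{1} + v_{5} = 2·v_{6}  →  sig = (2;(2))

Hence PRS(X_Σ) =
[(2;()), (2;()), (2;(1)), (2;(1)), (2;(1)), (2;(1)), (2;(1)), (2;(2)), (2;(2))]


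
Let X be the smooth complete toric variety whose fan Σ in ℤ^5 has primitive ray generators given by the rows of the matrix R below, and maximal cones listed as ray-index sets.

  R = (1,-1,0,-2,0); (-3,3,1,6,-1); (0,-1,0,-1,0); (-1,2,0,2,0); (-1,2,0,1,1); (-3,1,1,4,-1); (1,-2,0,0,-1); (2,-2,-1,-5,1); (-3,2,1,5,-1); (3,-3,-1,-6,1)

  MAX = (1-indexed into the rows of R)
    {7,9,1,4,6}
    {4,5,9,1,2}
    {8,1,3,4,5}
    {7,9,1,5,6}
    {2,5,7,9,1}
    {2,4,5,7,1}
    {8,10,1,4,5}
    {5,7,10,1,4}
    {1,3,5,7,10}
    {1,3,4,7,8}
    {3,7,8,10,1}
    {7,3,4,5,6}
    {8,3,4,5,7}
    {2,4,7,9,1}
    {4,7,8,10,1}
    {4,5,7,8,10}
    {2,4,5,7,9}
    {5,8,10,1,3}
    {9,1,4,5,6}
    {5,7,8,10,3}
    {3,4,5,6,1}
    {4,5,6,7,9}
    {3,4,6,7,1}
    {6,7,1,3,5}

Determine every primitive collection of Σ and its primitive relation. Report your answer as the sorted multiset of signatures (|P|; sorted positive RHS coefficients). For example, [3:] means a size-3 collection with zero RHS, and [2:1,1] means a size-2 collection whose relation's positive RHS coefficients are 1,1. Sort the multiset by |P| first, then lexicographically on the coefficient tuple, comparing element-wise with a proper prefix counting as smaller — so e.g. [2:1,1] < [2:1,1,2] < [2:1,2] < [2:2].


The 14 primitive collections of Σ (r=10, n=5):

  {2,10}:  v_{2} + v_{10} = 0  ⟹  sig = [2:]
  {2,3}:  v_{2} + v_{3} = v_{9}  ⟹  sig = [2:1]
  {3,9}:  v_{3} + v_{9} = v_{6}  ⟹  sig = [2:1]
  {9,10}:  v_{9} + v_{10} = v_{3}  ⟹  sig = [2:1]
  {2,8}:  v_{2} + v_{8} = v_{3} + v_{4}  ⟹  sig = [2:1,1]
  {8,9}:  v_{8} + v_{9} = 2·v_{3} + v_{4}  ⟹  sig = [2:1,2]
  {6,8}:  v_{6} + v_{8} = 3·v_{3} + v_{4}  ⟹  sig = [2:1,3]
  {2,6}:  v_{2} + v_{6} = 2·v_{9}  ⟹  sig = [2:2]
  {6,10}:  v_{6} + v_{10} = 2·v_{3}  ⟹  sig = [2:2]
  {3,4,10}:  v_{3} + v_{4} + v_{10} = v_{8}  ⟹  sig = [3:1]
  {1,5,7,8}:  v_{1} + v_{5} + v_{7} + v_{8} = v_{10}  ⟹  sig = [4:1]
  {1,3,4,5,7}:  v_{1} + v_{3} + v_{4} + v_{5} + v_{7} = 0  ⟹  sig = [5:]
  {1,4,5,6,7}:  v_{1} + v_{4} + v_{5} + v_{6} + v_{7} = v_{9}  ⟹  sig = [5:1]
  {1,4,5,7,9}:  v_{1} + v_{4} + v_{5} + v_{7} + v_{9} = v_{2}  ⟹  sig = [5:1]

Hence PRS(X_Σ) =
[[2:], [2:1], [2:1], [2:1], [2:1,1], [2:1,2], [2:1,3], [2:2], [2:2], [3:1], [4:1], [5:], [5:1], [5:1]]


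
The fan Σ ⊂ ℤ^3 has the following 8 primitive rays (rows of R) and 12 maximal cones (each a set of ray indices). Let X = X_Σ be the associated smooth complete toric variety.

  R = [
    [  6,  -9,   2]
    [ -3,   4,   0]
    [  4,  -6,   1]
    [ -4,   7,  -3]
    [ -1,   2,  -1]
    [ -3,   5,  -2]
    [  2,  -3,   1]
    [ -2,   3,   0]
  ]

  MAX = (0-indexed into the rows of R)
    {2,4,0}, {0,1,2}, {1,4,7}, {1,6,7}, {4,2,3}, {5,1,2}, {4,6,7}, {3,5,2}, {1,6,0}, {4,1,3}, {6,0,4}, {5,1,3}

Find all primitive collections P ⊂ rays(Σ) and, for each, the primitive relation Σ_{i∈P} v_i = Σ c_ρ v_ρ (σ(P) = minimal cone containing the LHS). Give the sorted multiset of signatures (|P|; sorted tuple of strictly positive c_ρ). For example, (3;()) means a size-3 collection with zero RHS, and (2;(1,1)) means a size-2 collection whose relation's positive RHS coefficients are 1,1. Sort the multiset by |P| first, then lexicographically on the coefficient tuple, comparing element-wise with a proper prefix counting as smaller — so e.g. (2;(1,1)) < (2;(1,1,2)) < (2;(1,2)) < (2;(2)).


Δ(Σ) — 8 vertices, 14 min non-faces:

  • {2,6}:  v_{2} + v_{6} = v_{0}  so sig = (2;(1))
  • {2,7}:  v_{2} + v_{7} = v_{6}  so sig = (2;(1))
  • {4,5}:  v_{4} + v_{5} = v_{3}  so sig = (2;(1))
  • {5,6}:  v_{5} + v_{6} = v_{4}  so sig = (2;(1))
  • {0,5}:  v_{0} + v_{5} = v_{2} + v_{4}  so sig = (2;(1,1))
  • {0,3}:  v_{0} + v_{3} = v_{2} + 2·v_{4}  so sig = (2;(1,2))
  • {5,7}:  v_{5} + v_{7} = v_{1} + 2·v_{4}  so sig = (2;(1,2))
  • {3,7}:  v_{3} + v_{7} = v_{1} + 3·v_{4}  so sig = (2;(1,3))
  • {0,7}:  v_{0} + v_{7} = 2·v_{6}  so sig = (2;(2))
  • {3,6}:  v_{3} + v_{6} = 2·v_{4}  so sig = (2;(2))
  • {1,2,4}:  v_{1} + v_{2} + v_{4} = 0  so sig = (3;())
  • {0,1,4}:  v_{0} + v_{1} + v_{4} = v_{6}  so sig = (3;(1))
  • {1,2,3}:  v_{1} + v_{2} + v_{3} = v_{5}  so sig = (3;(1))
  • {1,4,6}:  v_{1} + v_{4} + v_{6} = v_{7}  so sig = (3;(1))

so the primitive-relation signature multiset is
    |P|=2: 10 collections, coeffs (1), (1), (1), (1), (1,1), (1,2), (1,2), (1,3), (2), (2)
    |P|=3: 4 collections, coeffs (), (1), (1), (1)


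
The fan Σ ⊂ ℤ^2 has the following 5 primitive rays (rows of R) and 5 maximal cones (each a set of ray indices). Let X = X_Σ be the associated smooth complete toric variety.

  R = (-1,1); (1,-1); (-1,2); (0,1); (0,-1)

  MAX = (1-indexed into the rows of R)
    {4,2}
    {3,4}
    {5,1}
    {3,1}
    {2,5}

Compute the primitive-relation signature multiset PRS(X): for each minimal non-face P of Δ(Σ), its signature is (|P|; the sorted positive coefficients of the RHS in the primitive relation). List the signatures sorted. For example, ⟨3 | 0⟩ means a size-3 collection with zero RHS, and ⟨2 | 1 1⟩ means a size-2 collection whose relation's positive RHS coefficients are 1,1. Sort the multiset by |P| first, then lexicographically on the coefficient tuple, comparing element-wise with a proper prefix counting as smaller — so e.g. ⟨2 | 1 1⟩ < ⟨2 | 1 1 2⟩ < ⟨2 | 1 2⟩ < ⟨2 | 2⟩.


Σ has 5 primitive collections:

  • {1,2}:  v_{1} + v_{2} = 0  →  sig = ⟨2 | 0⟩
  • {4,5}:  v_{4} + v_{5} = 0  →  sig = ⟨2 | 0⟩
  • {1,4}:  v_{1} + v_{4} = v_{3}  →  sig = ⟨2 | 1⟩
  • {2,3}:  v_{2} + v_{3} = v_{4}  →  sig = ⟨2 | 1⟩
  • {3,5}:  v_{3} + v_{5} = v_{1}  →  sig = ⟨2 | 1⟩

so the primitive-relation signature multiset is
{ ⟨2 | 0⟩ ×2,  ⟨2 | 1⟩ ×3 }


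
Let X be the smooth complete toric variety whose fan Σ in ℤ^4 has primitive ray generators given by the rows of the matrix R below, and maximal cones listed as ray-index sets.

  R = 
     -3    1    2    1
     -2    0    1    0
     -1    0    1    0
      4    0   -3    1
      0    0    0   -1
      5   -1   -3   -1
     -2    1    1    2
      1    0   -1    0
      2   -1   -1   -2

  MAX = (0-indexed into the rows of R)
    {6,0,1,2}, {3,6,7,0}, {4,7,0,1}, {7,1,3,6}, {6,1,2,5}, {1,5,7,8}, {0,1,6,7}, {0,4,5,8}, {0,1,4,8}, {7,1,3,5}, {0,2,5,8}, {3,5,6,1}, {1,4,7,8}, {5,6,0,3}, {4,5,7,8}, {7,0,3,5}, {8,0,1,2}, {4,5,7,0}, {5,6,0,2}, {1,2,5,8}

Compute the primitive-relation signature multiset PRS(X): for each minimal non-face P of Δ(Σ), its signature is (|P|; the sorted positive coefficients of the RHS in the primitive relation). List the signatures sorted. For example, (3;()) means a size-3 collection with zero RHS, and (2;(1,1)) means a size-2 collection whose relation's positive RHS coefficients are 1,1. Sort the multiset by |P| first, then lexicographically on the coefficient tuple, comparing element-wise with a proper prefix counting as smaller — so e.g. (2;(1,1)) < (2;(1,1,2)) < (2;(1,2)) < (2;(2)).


|primitive collections| = 12. Relations:

  P = {2,7}:  v_{2} + v_{7} = 0  so sig = (2;())
  P = {6,8}:  v_{6} + v_{8} = 0  so sig = (2;())
  P = {2,3}:  v_{2} + v_{3} = v_{5} + v_{6}  so sig = (2;(1,1))
  P = {2,4}:  v_{2} + v_{4} = v_{0} + v_{8}  so sig = (2;(1,1))
  P = {3,8}:  v_{3} + v_{8} = v_{5} + v_{7}  so sig = (2;(1,1))
  P = {4,6}:  v_{4} + v_{6} = v_{0} + v_{7}  so sig = (2;(1,1))
  P = {3,4}:  v_{3} + v_{4} = v_{0} + v_{5} + 2·v_{7}  so sig = (2;(1,1,2))
  P = {0,1,5}:  v_{0} + v_{1} + v_{5} = 0  so sig = (3;())
  P = {0,7,8}:  v_{0} + v_{7} + v_{8} = v_{4}  so sig = (3;(1))
  P = {5,6,7}:  v_{5} + v_{6} + v_{7} = v_{3}  so sig = (3;(1))
  P = {0,1,3}:  v_{0} + v_{1} + v_{3} = v_{6} + v_{7}  so sig = (3;(1,1))
  P = {1,4,5}:  v_{1} + v_{4} + v_{5} = v_{7} + v_{8}  so sig = (3;(1,1))

Sorted signature multiset PRS(X):
    (2;())
    (2;())
    (2;(1,1))
    (2;(1,1))
    (2;(1,1))
    (2;(1,1))
    (2;(1,1,2))
    (3;())
    (3;(1))
    (3;(1))
    (3;(1,1))
    (3;(1,1))


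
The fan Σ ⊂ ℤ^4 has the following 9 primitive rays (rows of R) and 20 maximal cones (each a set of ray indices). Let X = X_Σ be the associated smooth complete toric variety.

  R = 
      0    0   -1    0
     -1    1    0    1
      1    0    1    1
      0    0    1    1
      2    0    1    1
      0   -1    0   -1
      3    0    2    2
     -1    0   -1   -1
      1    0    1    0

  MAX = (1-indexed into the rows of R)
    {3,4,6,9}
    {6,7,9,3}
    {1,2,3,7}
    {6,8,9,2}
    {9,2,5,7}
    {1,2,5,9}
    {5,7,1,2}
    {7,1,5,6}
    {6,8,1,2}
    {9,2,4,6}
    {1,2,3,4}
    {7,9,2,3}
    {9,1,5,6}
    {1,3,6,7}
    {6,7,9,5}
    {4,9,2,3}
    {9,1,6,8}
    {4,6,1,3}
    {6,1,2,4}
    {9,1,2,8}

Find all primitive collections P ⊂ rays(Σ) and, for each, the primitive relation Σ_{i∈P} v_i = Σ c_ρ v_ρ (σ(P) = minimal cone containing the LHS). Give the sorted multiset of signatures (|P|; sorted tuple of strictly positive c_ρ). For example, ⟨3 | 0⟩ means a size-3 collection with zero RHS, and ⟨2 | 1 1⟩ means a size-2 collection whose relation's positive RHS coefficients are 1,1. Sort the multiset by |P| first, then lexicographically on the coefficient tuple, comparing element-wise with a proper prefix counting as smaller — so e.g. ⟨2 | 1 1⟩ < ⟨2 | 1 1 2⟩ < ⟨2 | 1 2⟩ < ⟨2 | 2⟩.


Minimal non-faces — 14 found among 9 rays, 20 max cones:

  {3,8}:  v_{3} + v_{8} = 0  ⇒ sig = ⟨2 | 0⟩
  {3,5}:  v_{3} + v_{5} = v_{7}  ⇒ sig = ⟨2 | 1⟩
  {7,8}:  v_{7} + v_{8} = v_{5}  ⇒ sig = ⟨2 | 1⟩
  {4,8}:  v_{4} + v_{8} = v_{2} + v_{6}  ⇒ sig = ⟨2 | 1 1⟩
  {5,8}:  v_{5} + v_{8} = v_{1} + v_{9}  ⇒ sig = ⟨2 | 1 1⟩
  {4,5}:  v_{4} + v_{5} = 2·v_{3}  ⇒ sig = ⟨2 | 2⟩
  {4,7}:  v_{4} + v_{7} = 3·v_{3}  ⇒ sig = ⟨2 | 3⟩
  {1,3,9}:  v_{1} + v_{3} + v_{9} = v_{5}  ⇒ sig = ⟨3 | 1⟩
  {1,4,9}:  v_{1} + v_{4} + v_{9} = v_{3}  ⇒ sig = ⟨3 | 1⟩
  {2,3,6}:  v_{2} + v_{3} + v_{6} = v_{4}  ⇒ sig = ⟨3 | 1⟩
  {2,5,6}:  v_{2} + v_{5} + v_{6} = v_{3}  ⇒ sig = ⟨3 | 1⟩
  {1,7,9}:  v_{1} + v_{7} + v_{9} = 2·v_{5}  ⇒ sig = ⟨3 | 2⟩
  {2,6,7}:  v_{2} + v_{6} + v_{7} = 2·v_{3}  ⇒ sig = ⟨3 | 2⟩
  {1,2,6,9}:  v_{1} + v_{2} + v_{6} + v_{9} = 0  ⇒ sig = ⟨4 | 0⟩

so the primitive-relation signature multiset is
{ ⟨2 | 0⟩,  ⟨2 | 1⟩ ×2,  ⟨2 | 1 1⟩ ×2,  ⟨2 | 2⟩,  ⟨2 | 3⟩,  ⟨3 | 1⟩ ×4,  ⟨3 | 2⟩ ×2,  ⟨4 | 0⟩ }


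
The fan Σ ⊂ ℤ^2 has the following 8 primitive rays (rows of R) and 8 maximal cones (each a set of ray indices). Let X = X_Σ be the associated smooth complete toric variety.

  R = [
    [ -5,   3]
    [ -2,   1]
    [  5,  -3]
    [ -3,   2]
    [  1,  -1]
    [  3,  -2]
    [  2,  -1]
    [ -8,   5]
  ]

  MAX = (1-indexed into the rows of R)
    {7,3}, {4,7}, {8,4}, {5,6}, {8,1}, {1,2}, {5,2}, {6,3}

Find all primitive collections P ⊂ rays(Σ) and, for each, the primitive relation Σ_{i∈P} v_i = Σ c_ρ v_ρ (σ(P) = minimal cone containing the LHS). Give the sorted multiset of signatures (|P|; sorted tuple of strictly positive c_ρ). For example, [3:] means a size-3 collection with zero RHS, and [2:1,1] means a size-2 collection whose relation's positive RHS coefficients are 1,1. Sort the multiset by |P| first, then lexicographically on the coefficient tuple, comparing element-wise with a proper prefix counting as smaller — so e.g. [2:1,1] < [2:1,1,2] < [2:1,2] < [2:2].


20 collections generate NE(X_Σ); each relation:

  P={1,3}:  v_{1} + v_{3} = 0  →  sig = [2:]
  P={2,7}:  v_{2} + v_{7} = 0  →  sig = [2:]
  P={4,6}:  v_{4} + v_{6} = 0  →  sig = [2:]
  P={1,4}:  v_{1} + v_{4} = v_{8}  →  sig = [2:1]
  P={1,6}:  v_{1} + v_{6} = v_{2}  →  sig = [2:1]
  P={1,7}:  v_{1} + v_{7} = v_{4}  →  sig = [2:1]
  P={2,3}:  v_{2} + v_{3} = v_{6}  →  sig = [2:1]
  P={2,4}:  v_{2} + v_{4} = v_{1}  →  sig = [2:1]
  P={2,6}:  v_{2} + v_{6} = v_{5}  →  sig = [2:1]
  P={3,4}:  v_{3} + v_{4} = v_{7}  →  sig = [2:1]
  P={3,8}:  v_{3} + v_{8} = v_{4}  →  sig = [2:1]
  P={4,5}:  v_{4} + v_{5} = v_{2}  →  sig = [2:1]
  P={5,7}:  v_{5} + v_{7} = v_{6}  →  sig = [2:1]
  P={6,7}:  v_{6} + v_{7} = v_{3}  →  sig = [2:1]
  P={6,8}:  v_{6} + v_{8} = v_{1}  →  sig = [2:1]
  P={5,8}:  v_{5} + v_{8} = v_{1} + v_{2}  →  sig = [2:1,1]
  P={1,5}:  v_{1} + v_{5} = 2·v_{2}  →  sig = [2:2]
  P={2,8}:  v_{2} + v_{8} = 2·v_{1}  →  sig = [2:2]
  P={3,5}:  v_{3} + v_{5} = 2·v_{6}  →  sig = [2:2]
  P={7,8}:  v_{7} + v_{8} = 2·v_{4}  →  sig = [2:2]

Signatures (|P|; sorted positive RHS coefficients), sorted:
    |P|=2: 20 collections, coeffs (), (), (), (1), (1), (1), (1), (1), (1), (1), (1), (1), (1), (1), (1), (1,1), (2), (2), (2), (2)


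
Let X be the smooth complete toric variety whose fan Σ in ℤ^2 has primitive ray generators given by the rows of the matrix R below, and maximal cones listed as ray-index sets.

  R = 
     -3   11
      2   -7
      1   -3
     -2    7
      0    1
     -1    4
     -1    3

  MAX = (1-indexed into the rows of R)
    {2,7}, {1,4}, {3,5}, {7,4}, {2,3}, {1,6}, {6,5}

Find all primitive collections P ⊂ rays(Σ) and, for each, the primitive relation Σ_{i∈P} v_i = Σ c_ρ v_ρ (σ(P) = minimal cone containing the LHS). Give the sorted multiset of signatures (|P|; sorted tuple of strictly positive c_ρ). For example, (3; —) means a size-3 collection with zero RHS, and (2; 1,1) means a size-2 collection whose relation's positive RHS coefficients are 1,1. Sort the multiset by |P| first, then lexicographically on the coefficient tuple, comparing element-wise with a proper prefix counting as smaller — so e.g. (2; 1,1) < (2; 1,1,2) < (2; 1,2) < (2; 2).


Minimal non-faces — 14 found among 7 rays, 7 max cones:

  P = {2,4}:  v_{2} + v_{4} = 0  →  sig = (2; —)
  P = {3,7}:  v_{3} + v_{7} = 0  →  sig = (2; —)
  P = {1,2}:  v_{1} + v_{2} = v_{6}  →  sig = (2; 1)
  P = {2,6}:  v_{2} + v_{6} = v_{3}  →  sig = (2; 1)
  P = {3,4}:  v_{3} + v_{4} = v_{6}  →  sig = (2; 1)
  P = {3,6}:  v_{3} + v_{6} = v_{5}  →  sig = (2; 1)
  P = {4,6}:  v_{4} + v_{6} = v_{1}  →  sig = (2; 1)
  P = {5,7}:  v_{5} + v_{7} = v_{6}  →  sig = (2; 1)
  P = {6,7}:  v_{6} + v_{7} = v_{4}  →  sig = (2; 1)
  P = {1,3}:  v_{1} + v_{3} = 2·v_{6}  →  sig = (2; 2)
  P = {1,7}:  v_{1} + v_{7} = 2·v_{4}  →  sig = (2; 2)
  P = {2,5}:  v_{2} + v_{5} = 2·v_{3}  →  sig = (2; 2)
  P = {4,5}:  v_{4} + v_{5} = 2·v_{6}  →  sig = (2; 2)
  P = {1,5}:  v_{1} + v_{5} = 3·v_{6}  →  sig = (2; 3)

Sorted signature multiset PRS(X):
    |P|=2: 14 collections, coeffs (), (), (1), (1), (1), (1), (1), (1), (1), (2), (2), (2), (2), (3)


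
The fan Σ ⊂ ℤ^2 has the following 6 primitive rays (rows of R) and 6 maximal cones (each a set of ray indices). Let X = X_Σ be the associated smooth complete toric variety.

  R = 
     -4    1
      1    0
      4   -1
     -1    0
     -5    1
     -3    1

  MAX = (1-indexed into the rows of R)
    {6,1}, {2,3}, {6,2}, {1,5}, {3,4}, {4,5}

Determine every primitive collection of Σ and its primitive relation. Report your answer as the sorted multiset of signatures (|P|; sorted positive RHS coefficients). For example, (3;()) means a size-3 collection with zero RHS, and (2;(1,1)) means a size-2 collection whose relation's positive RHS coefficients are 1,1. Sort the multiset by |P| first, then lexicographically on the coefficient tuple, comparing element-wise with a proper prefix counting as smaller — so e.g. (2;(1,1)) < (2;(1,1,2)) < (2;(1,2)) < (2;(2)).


Δ(Σ) — 6 vertices, 9 min non-faces:

  {1,3}:  v_{1} + v_{3} = 0  →  sig = (2;())
  {2,4}:  v_{2} + v_{4} = 0  →  sig = (2;())
  {1,2}:  v_{1} + v_{2} = v_{6}  →  sig = (2;(1))
  {1,4}:  v_{1} + v_{4} = v_{5}  →  sig = (2;(1))
  {2,5}:  v_{2} + v_{5} = v_{1}  →  sig = (2;(1))
  {3,5}:  v_{3} + v_{5} = v_{4}  →  sig = (2;(1))
  {3,6}:  v_{3} + v_{6} = v_{2}  →  sig = (2;(1))
  {4,6}:  v_{4} + v_{6} = v_{1}  →  sig = (2;(1))
  {5,6}:  v_{5} + v_{6} = 2·v_{1}  →  sig = (2;(2))

Hence PRS(X_Σ) =
    (2;())
    (2;())
    (2;(1))
    (2;(1))
    (2;(1))
    (2;(1))
    (2;(1))
    (2;(1))
    (2;(2))


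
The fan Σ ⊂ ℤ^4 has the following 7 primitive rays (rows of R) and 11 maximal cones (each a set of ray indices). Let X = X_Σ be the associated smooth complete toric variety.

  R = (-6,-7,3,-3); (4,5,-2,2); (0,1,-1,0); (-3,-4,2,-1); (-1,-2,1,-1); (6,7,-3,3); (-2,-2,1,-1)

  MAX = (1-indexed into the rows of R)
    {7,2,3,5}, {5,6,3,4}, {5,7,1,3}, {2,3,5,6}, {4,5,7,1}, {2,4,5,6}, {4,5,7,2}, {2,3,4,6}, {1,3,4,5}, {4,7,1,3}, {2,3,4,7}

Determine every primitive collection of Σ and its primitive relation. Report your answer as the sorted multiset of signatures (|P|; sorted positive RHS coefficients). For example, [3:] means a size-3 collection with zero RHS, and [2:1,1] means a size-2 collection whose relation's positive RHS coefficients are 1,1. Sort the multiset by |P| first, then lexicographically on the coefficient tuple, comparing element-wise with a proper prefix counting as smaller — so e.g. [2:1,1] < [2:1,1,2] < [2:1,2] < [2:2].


Minimal non-faces — 5 found among 7 rays, 11 max cones:

  P = {1,6}:  v_{1} + v_{6} = 0 — sig = [2:]
  P = {1,2}:  v_{1} + v_{2} = v_{7} — sig = [2:1]
  P = {6,7}:  v_{6} + v_{7} = v_{2} — sig = [2:1]
  P = {2,3,4,5}:  v_{2} + v_{3} + v_{4} + v_{5} = 0 — sig = [4:]
  P = {3,4,5,7}:  v_{3} + v_{4} + v_{5} + v_{7} = v_{1} — sig = [4:1]

so the primitive-relation signature multiset is
    |P|=2: 3 collections, coeffs (), (1), (1)
    |P|=4: 2 collections, coeffs (), (1)


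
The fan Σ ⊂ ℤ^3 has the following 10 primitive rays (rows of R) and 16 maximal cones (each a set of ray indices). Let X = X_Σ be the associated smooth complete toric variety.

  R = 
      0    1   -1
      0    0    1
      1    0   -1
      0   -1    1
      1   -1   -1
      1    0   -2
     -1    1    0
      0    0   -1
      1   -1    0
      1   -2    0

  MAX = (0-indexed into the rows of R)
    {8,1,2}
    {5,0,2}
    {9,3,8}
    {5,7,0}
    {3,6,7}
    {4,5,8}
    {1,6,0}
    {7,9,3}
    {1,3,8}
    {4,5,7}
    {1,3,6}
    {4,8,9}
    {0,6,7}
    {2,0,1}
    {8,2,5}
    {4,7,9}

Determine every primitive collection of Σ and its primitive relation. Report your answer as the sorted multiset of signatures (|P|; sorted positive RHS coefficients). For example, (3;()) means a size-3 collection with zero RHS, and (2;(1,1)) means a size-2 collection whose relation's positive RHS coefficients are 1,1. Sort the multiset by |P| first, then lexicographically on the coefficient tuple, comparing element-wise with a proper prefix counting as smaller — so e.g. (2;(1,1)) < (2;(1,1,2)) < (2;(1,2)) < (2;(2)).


21 minimal non-faces of Δ(Σ) (on 10 rays):

  • {0,3}:  v_{0} + v_{3} = 0  →  sig = (2;())
  • {1,7}:  v_{1} + v_{7} = 0  →  sig = (2;())
  • {6,8}:  v_{6} + v_{8} = 0  →  sig = (2;())
  • {0,4}:  v_{0} + v_{4} = v_{5}  →  sig = (2;(1))
  • {0,8}:  v_{0} + v_{8} = v_{2}  →  sig = (2;(1))
  • {0,9}:  v_{0} + v_{9} = v_{4}  →  sig = (2;(1))
  • {1,4}:  v_{1} + v_{4} = v_{8}  →  sig = (2;(1))
  • {1,5}:  v_{1} + v_{5} = v_{2}  →  sig = (2;(1))
  • {2,3}:  v_{2} + v_{3} = v_{8}  →  sig = (2;(1))
  • {2,6}:  v_{2} + v_{6} = v_{0}  →  sig = (2;(1))
  • {2,7}:  v_{2} + v_{7} = v_{5}  →  sig = (2;(1))
  • {3,4}:  v_{3} + v_{4} = v_{9}  →  sig = (2;(1))
  • {3,5}:  v_{3} + v_{5} = v_{4}  →  sig = (2;(1))
  • {4,6}:  v_{4} + v_{6} = v_{7}  →  sig = (2;(1))
  • {7,8}:  v_{7} + v_{8} = v_{4}  →  sig = (2;(1))
  • {1,9}:  v_{1} + v_{9} = v_{3} + v_{8}  →  sig = (2;(1,1))
  • {2,4}:  v_{2} + v_{4} = v_{5} + v_{8}  →  sig = (2;(1,1))
  • {2,9}:  v_{2} + v_{9} = v_{4} + v_{8}  →  sig = (2;(1,1))
  • {5,6}:  v_{5} + v_{6} = v_{0} + v_{7}  →  sig = (2;(1,1))
  • {6,9}:  v_{6} + v_{9} = v_{3} + v_{7}  →  sig = (2;(1,1))
  • {5,9}:  v_{5} + v_{9} = 2·v_{4}  →  sig = (2;(2))

Signatures (|P|; sorted positive RHS coefficients), sorted:
    (2;())
    (2;())
    (2;())
    (2;(1))
    (2;(1))
    (2;(1))
    (2;(1))
    (2;(1))
    (2;(1))
    (2;(1))
    (2;(1))
    (2;(1))
    (2;(1))
    (2;(1))
    (2;(1))
    (2;(1,1))
    (2;(1,1))
    (2;(1,1))
    (2;(1,1))
    (2;(1,1))
    (2;(2))


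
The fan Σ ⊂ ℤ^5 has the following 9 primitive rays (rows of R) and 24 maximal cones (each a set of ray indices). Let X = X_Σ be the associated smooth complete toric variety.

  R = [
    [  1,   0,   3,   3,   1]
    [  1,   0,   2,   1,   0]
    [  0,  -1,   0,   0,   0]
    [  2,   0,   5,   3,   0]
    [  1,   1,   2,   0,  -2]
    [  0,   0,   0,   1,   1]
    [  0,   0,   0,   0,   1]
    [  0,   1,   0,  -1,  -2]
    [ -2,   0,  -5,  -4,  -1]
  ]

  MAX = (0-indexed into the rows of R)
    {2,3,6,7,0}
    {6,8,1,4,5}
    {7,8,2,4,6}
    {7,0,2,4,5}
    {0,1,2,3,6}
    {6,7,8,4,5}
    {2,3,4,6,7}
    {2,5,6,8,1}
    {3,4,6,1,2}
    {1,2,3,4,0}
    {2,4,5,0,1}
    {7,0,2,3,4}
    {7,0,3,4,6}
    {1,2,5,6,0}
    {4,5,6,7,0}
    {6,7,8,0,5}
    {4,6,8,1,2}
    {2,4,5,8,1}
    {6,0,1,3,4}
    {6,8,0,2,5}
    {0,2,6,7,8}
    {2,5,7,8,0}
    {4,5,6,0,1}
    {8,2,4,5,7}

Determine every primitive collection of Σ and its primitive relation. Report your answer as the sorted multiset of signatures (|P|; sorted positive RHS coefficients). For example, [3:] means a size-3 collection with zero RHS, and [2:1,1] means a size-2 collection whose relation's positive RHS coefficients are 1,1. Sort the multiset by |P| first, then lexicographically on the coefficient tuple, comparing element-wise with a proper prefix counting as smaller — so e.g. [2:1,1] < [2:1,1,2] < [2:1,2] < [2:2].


Δ(Σ) — 9 vertices, 8 min non-faces:

  P = {1,7}:  v_{1} + v_{7} = v_{4} — sig = [2:1]
  P = {3,5}:  v_{3} + v_{5} = v_{0} + v_{1} — sig = [2:1,1]
  P = {3,8}:  v_{3} + v_{8} = v_{2} + v_{6} + v_{7} — sig = [2:1,1,1]
  P = {0,1,8}:  v_{0} + v_{1} + v_{8} = 0 — sig = [3:]
  P = {0,4,8}:  v_{0} + v_{4} + v_{8} = v_{7} — sig = [3:1]
  P = {2,5,6,7}:  v_{2} + v_{5} + v_{6} + v_{7} = 0 — sig = [4:]
  P = {0,2,4,6}:  v_{0} + v_{2} + v_{4} + v_{6} = v_{3} — sig = [4:1]
  P = {2,4,5,6}:  v_{2} + v_{4} + v_{5} + v_{6} = v_{1} — sig = [4:1]

Hence PRS(X_Σ) =
    [2:1]
    [2:1,1]
    [2:1,1,1]
    [3:]
    [3:1]
    [4:]
    [4:1]
    [4:1]


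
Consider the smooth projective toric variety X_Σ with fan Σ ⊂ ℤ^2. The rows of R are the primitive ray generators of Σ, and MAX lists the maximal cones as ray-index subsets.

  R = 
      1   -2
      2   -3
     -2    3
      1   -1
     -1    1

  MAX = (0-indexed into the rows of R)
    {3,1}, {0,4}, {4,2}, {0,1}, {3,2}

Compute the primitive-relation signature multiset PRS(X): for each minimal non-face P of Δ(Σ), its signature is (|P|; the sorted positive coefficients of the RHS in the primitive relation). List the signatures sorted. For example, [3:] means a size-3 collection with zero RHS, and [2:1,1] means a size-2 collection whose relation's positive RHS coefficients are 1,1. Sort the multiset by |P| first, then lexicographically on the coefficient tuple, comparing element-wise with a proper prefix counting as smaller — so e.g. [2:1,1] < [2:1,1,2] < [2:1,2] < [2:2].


5 collections generate NE(X_Σ); each relation:

  • {1,2}:  v_{1} + v_{2} = 0 — sig = [2:]
  • {3,4}:  v_{3} + v_{4} = 0 — sig = [2:]
  • {0,2}:  v_{0} + v_{2} = v_{4} — sig = [2:1]
  • {0,3}:  v_{0} + v_{3} = v_{1} — sig = [2:1]
  • {1,4}:  v_{1} + v_{4} = v_{0} — sig = [2:1]

Sorted signature multiset PRS(X):
    |P|=2: 5 collections, coeffs (), (), (1), (1), (1)


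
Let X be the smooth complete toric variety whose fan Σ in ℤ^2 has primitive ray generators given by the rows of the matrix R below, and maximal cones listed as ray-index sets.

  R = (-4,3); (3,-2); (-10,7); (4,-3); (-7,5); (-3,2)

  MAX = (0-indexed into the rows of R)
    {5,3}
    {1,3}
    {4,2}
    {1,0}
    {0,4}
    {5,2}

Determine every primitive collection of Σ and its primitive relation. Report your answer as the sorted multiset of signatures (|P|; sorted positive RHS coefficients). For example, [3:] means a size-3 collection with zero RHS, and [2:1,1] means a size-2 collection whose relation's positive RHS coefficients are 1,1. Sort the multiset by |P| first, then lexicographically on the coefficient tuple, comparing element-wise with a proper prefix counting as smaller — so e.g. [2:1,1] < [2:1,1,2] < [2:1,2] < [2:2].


|primitive collections| = 9. Relations:

  {0,3}:  v_{0} + v_{3} = 0  ⟹  sig = [2:]
  {1,5}:  v_{1} + v_{5} = 0  ⟹  sig = [2:]
  {0,5}:  v_{0} + v_{5} = v_{4}  ⟹  sig = [2:1]
  {1,2}:  v_{1} + v_{2} = v_{4}  ⟹  sig = [2:1]
  {1,4}:  v_{1} + v_{4} = v_{0}  ⟹  sig = [2:1]
  {3,4}:  v_{3} + v_{4} = v_{5}  ⟹  sig = [2:1]
  {4,5}:  v_{4} + v_{5} = v_{2}  ⟹  sig = [2:1]
  {0,2}:  v_{0} + v_{2} = 2·v_{4}  ⟹  sig = [2:2]
  {2,3}:  v_{2} + v_{3} = 2·v_{5}  ⟹  sig = [2:2]

Sorted signature multiset PRS(X):
    [2:]
    [2:]
    [2:1]
    [2:1]
    [2:1]
    [2:1]
    [2:1]
    [2:2]
    [2:2]


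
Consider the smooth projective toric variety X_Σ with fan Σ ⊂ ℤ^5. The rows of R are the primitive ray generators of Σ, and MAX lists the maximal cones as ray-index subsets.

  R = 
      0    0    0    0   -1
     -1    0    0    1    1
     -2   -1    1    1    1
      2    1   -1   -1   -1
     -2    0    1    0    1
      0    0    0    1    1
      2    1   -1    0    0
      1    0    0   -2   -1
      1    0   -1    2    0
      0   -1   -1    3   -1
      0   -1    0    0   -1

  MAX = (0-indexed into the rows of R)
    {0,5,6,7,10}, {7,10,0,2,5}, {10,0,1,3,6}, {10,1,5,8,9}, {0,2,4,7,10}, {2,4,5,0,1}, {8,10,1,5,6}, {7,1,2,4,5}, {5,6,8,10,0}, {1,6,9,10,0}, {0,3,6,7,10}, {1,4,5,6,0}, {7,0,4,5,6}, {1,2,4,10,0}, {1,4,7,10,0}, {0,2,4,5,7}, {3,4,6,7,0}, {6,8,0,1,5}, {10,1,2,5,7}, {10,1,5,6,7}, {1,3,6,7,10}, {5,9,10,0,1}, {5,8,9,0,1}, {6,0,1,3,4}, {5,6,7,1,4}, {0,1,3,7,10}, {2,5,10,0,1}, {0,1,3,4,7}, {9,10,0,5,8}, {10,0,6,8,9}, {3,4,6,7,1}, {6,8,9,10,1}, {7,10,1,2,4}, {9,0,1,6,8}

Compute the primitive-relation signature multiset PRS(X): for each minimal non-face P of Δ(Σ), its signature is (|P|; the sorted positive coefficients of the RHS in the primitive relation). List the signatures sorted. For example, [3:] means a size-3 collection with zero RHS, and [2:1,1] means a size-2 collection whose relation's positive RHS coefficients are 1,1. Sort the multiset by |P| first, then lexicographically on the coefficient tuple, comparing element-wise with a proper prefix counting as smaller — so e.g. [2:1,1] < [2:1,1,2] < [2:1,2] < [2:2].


Minimal non-faces — 20 found among 11 rays, 34 max cones:

  • {2,3}:  v_{2} + v_{3} = 0  →  sig = [2:]
  • {2,6}:  v_{2} + v_{6} = v_{5}  →  sig = [2:1]
  • {3,5}:  v_{3} + v_{5} = v_{6}  →  sig = [2:1]
  • {7,8}:  v_{7} + v_{8} = v_{6} + v_{10}  →  sig = [2:1,1]
  • {4,8}:  v_{4} + v_{8} = v_{0} + v_{1} + v_{5}  →  sig = [2:1,1,1]
  • {2,8}:  v_{2} + v_{8} = v_{0} + v_{1} + 2·v_{5} + v_{10}  →  sig = [2:1,1,1,2]
  • {3,8}:  v_{3} + v_{8} = v_{0} + v_{1} + 2·v_{6} + v_{10}  →  sig = [2:1,1,1,2]
  • {7,9}:  v_{7} + v_{9} = v_{0} + v_{1} + v_{6} + 2·v_{10}  →  sig = [2:1,1,1,2]
  • {4,9}:  v_{4} + v_{9} = 2·v_{0} + 2·v_{1} + v_{5} + v_{10}  →  sig = [2:1,1,2,2]
  • {2,9}:  v_{2} + v_{9} = 2·v_{0} + 2·v_{1} + 2·v_{5} + 2·v_{10}  →  sig = [2:2,2,2,2]
  • {3,9}:  v_{3} + v_{9} = 2·v_{0} + 2·v_{1} + 2·v_{6} + 2·v_{10}  →  sig = [2:2,2,2,2]
  • {4,6,10}:  v_{4} + v_{6} + v_{10} = 0  →  sig = [3:]
  • {4,5,10}:  v_{4} + v_{5} + v_{10} = v_{2}  →  sig = [3:1]
  • {3,4,10}:  v_{3} + v_{4} + v_{10} = v_{0} + v_{1} + v_{7}  →  sig = [3:1,1,1]
  • {5,6,9}:  v_{5} + v_{6} + v_{9} = 2·v_{8}  →  sig = [3:2]
  • {0,1,5,7}:  v_{0} + v_{1} + v_{5} + v_{7} = 0  →  sig = [4:]
  • {0,1,6,7}:  v_{0} + v_{1} + v_{6} + v_{7} = v_{3}  →  sig = [4:1]
  • {0,1,8,10}:  v_{0} + v_{1} + v_{8} + v_{10} = v_{9}  →  sig = [4:1]
  • {0,1,2,7}:  v_{0} + v_{1} + v_{2} + v_{7} = v_{4} + v_{10}  →  sig = [4:1,1]
  • {0,1,5,6,10}:  v_{0} + v_{1} + v_{5} + v_{6} + v_{10} = v_{8}  →  sig = [5:1]

Hence PRS(X_Σ) =
    |P|=2: 11 collections, coeffs (), (1), (1), (1,1), (1,1,1), (1,1,1,2), (1,1,1,2), (1,1,1,2), (1,1,2,2), (2,2,2,2), (2,2,2,2)
    |P|=3: 4 collections, coeffs (), (1), (1,1,1), (2)
    |P|=4: 4 collections, coeffs (), (1), (1), (1,1)
    |P|=5: 1 collection, coeffs (1)


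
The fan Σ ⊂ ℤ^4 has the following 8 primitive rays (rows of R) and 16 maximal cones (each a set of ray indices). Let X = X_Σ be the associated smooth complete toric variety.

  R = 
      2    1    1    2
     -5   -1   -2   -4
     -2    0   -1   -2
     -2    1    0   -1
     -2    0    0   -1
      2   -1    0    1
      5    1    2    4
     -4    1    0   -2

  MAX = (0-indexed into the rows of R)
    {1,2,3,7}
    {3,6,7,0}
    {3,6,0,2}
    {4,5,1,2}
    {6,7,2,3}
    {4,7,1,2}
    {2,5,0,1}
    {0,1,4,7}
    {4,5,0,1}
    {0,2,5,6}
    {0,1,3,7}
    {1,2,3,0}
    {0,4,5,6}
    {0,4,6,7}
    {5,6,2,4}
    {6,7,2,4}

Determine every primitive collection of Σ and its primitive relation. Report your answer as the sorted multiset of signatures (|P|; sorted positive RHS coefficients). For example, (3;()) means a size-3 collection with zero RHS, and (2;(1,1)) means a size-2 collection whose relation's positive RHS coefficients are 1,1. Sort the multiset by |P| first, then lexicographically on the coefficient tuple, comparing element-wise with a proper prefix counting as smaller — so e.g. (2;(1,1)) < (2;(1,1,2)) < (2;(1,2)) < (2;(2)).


|primitive collections| = 6. Relations:

  {1,6}:  v_{1} + v_{6} = 0  ⟹  sig = (2;())
  {3,5}:  v_{3} + v_{5} = 0  ⟹  sig = (2;())
  {3,4}:  v_{3} + v_{4} = v_{7}  ⟹  sig = (2;(1))
  {5,7}:  v_{5} + v_{7} = v_{4}  ⟹  sig = (2;(1))
  {0,2,4}:  v_{0} + v_{2} + v_{4} = v_{3}  ⟹  sig = (3;(1))
  {0,2,7}:  v_{0} + v_{2} + v_{7} = 2·v_{3}  ⟹  sig = (3;(2))

Signatures (|P|; sorted positive RHS coefficients), sorted:
    |P|=2: 4 collections, coeffs (), (), (1), (1)
    |P|=3: 2 collections, coeffs (1), (2)


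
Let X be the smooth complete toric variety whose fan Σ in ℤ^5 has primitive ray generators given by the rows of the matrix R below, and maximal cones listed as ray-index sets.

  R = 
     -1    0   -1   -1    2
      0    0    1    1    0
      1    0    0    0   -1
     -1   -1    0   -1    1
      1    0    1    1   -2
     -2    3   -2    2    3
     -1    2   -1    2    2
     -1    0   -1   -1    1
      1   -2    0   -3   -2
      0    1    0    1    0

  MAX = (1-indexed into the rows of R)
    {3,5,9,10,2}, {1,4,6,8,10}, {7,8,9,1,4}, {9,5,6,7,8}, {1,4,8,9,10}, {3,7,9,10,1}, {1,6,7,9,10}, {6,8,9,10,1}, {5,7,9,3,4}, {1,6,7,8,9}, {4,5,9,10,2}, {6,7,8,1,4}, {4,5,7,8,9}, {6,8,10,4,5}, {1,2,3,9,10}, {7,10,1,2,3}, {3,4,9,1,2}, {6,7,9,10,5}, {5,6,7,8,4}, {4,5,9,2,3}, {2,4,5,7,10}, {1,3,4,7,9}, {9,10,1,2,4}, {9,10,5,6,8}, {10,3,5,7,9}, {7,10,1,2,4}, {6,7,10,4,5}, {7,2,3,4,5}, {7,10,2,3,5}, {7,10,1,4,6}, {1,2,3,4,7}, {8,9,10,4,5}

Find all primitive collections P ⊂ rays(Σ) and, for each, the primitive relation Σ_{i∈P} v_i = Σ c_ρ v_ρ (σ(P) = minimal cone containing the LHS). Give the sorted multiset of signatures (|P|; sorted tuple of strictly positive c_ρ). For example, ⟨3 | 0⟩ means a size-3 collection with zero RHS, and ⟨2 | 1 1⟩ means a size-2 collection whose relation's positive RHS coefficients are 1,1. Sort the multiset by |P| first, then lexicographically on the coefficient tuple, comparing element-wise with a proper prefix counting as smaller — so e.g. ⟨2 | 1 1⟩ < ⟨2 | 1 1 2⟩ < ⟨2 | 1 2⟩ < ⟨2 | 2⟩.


Δ(Σ) — 10 vertices, 10 min non-faces:

  P = {1,5}:  v_{1} + v_{5} = 0  ⟹  sig = ⟨2 | 0⟩
  P = {2,8}:  v_{2} + v_{8} = v_{4} + v_{10}  ⟹  sig = ⟨2 | 1 1⟩
  P = {3,8}:  v_{3} + v_{8} = v_{7} + v_{9}  ⟹  sig = ⟨2 | 1 1⟩
  P = {2,6}:  v_{2} + v_{6} = v_{4} + v_{7} + 2·v_{10}  ⟹  sig = ⟨2 | 1 1 2⟩
  P = {3,6}:  v_{3} + v_{6} = 2·v_{7} + v_{9} + v_{10}  ⟹  sig = ⟨2 | 1 1 2⟩
  P = {2,7,9}:  v_{2} + v_{7} + v_{9} = 0  ⟹  sig = ⟨3 | 0⟩
  P = {3,4,10}:  v_{3} + v_{4} + v_{10} = 0  ⟹  sig = ⟨3 | 0⟩
  P = {7,8,10}:  v_{7} + v_{8} + v_{10} = v_{6}  ⟹  sig = ⟨3 | 1⟩
  P = {4,6,9}:  v_{4} + v_{6} + v_{9} = 2·v_{8}  ⟹  sig = ⟨3 | 2⟩
  P = {4,7,9,10}:  v_{4} + v_{7} + v_{9} + v_{10} = v_{8}  ⟹  sig = ⟨4 | 1⟩

so the primitive-relation signature multiset is
    ⟨2 | 0⟩
    ⟨2 | 1 1⟩
    ⟨2 | 1 1⟩
    ⟨2 | 1 1 2⟩
    ⟨2 | 1 1 2⟩
    ⟨3 | 0⟩
    ⟨3 | 0⟩
    ⟨3 | 1⟩
    ⟨3 | 2⟩
    ⟨4 | 1⟩


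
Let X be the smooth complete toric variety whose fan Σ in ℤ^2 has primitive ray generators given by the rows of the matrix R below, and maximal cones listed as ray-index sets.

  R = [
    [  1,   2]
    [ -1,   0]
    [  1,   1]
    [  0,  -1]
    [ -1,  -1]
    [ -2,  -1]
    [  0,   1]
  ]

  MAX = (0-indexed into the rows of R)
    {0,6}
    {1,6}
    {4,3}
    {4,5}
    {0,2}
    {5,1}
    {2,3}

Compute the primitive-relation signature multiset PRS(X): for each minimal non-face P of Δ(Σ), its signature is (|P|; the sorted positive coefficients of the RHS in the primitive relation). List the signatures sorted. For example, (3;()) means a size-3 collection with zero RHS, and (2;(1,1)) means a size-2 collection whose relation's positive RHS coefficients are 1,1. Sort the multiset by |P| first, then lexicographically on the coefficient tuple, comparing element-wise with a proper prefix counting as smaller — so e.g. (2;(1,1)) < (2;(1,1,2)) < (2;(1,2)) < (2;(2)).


14 minimal non-faces of Δ(Σ) (on 7 rays):

  P = {2,4}:  v_{2} + v_{4} = 0  so sig = (2;())
  P = {3,6}:  v_{3} + v_{6} = 0  so sig = (2;())
  P = {0,3}:  v_{0} + v_{3} = v_{2}  so sig = (2;(1))
  P = {0,4}:  v_{0} + v_{4} = v_{6}  so sig = (2;(1))
  P = {1,2}:  v_{1} + v_{2} = v_{6}  so sig = (2;(1))
  P = {1,3}:  v_{1} + v_{3} = v_{4}  so sig = (2;(1))
  P = {1,4}:  v_{1} + v_{4} = v_{5}  so sig = (2;(1))
  P = {2,5}:  v_{2} + v_{5} = v_{1}  so sig = (2;(1))
  P = {2,6}:  v_{2} + v_{6} = v_{0}  so sig = (2;(1))
  P = {4,6}:  v_{4} + v_{6} = v_{1}  so sig = (2;(1))
  P = {0,5}:  v_{0} + v_{5} = v_{1} + v_{6}  so sig = (2;(1,1))
  P = {0,1}:  v_{0} + v_{1} = 2·v_{6}  so sig = (2;(2))
  P = {3,5}:  v_{3} + v_{5} = 2·v_{4}  so sig = (2;(2))
  P = {5,6}:  v_{5} + v_{6} = 2·v_{1}  so sig = (2;(2))

Signatures (|P|; sorted positive RHS coefficients), sorted:
[(2;()), (2;()), (2;(1)), (2;(1)), (2;(1)), (2;(1)), (2;(1)), (2;(1)), (2;(1)), (2;(1)), (2;(1,1)), (2;(2)), (2;(2)), (2;(2))]


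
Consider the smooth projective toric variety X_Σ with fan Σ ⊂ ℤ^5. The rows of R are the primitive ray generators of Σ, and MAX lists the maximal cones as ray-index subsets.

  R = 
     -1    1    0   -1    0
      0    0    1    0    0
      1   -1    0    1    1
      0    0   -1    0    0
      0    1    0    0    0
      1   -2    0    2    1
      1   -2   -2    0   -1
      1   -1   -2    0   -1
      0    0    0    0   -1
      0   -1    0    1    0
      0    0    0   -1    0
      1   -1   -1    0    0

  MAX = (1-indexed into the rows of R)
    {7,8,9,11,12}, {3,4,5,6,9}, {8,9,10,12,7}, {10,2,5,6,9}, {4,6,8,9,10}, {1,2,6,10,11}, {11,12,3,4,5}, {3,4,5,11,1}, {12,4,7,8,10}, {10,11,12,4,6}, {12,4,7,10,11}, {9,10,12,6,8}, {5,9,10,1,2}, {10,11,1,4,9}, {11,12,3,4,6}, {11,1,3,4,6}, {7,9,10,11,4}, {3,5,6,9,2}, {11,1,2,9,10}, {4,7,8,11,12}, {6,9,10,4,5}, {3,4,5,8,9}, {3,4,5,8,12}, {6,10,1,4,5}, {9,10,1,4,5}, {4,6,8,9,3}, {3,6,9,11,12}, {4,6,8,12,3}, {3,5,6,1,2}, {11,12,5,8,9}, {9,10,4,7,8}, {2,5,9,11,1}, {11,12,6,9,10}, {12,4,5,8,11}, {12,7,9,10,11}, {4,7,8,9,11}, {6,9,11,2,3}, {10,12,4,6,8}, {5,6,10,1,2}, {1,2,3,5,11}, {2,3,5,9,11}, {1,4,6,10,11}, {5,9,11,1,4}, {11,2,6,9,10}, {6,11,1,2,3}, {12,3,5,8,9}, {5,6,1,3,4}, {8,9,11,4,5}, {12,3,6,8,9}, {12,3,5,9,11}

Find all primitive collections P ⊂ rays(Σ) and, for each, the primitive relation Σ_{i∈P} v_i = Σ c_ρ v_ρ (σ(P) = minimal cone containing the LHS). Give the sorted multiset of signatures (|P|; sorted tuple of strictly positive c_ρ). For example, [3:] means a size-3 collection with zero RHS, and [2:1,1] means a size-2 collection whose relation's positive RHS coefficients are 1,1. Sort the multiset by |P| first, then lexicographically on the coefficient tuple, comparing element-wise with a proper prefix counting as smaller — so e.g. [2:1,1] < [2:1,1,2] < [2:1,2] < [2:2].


Δ(Σ) — 12 vertices, 25 min non-faces:

  P = {2,4}:  v_{2} + v_{4} = 0  so sig = [2:]
  P = {3,10}:  v_{3} + v_{10} = v_{6}  so sig = [2:1]
  P = {5,7}:  v_{5} + v_{7} = v_{8}  so sig = [2:1]
  P = {1,12}:  v_{1} + v_{12} = v_{4} + v_{11}  so sig = [2:1,1]
  P = {2,8}:  v_{2} + v_{8} = v_{9} + v_{12}  so sig = [2:1,1]
  P = {2,12}:  v_{2} + v_{12} = v_{3} + v_{9} + v_{11}  so sig = [2:1,1,1]
  P = {2,7}:  v_{2} + v_{7} = v_{9} + v_{10} + v_{11} + v_{12}  so sig = [2:1,1,1,1]
  P = {1,8}:  v_{1} + v_{8} = 2·v_{4} + v_{9} + v_{11}  so sig = [2:1,1,2]
  P = {1,7}:  v_{1} + v_{7} = 2·v_{4} + v_{9} + v_{10} + 2·v_{11}  so sig = [2:1,1,2,2]
  P = {3,7}:  v_{3} + v_{7} = v_{10} + 2·v_{12}  so sig = [2:1,2]
  P = {6,7}:  v_{6} + v_{7} = 2·v_{10} + 2·v_{12}  so sig = [2:2,2]
  P = {1,3,9}:  v_{1} + v_{3} + v_{9} = 0  so sig = [3:]
  P = {5,10,11}:  v_{5} + v_{10} + v_{11} = 0  so sig = [3:]
  P = {1,6,9}:  v_{1} + v_{6} + v_{9} = v_{10}  so sig = [3:1]
  P = {4,9,12}:  v_{4} + v_{9} + v_{12} = v_{8}  so sig = [3:1]
  P = {5,6,11}:  v_{5} + v_{6} + v_{11} = v_{3}  so sig = [3:1]
  P = {8,10,11}:  v_{8} + v_{10} + v_{11} = v_{7}  so sig = [3:1]
  P = {5,10,12}:  v_{5} + v_{10} + v_{12} = v_{3} + v_{4} + v_{9}  so sig = [3:1,1,1]
  P = {5,6,12}:  v_{5} + v_{6} + v_{12} = 2·v_{3} + v_{4} + v_{9}  so sig = [3:1,1,2]
  P = {6,8,11}:  v_{6} + v_{8} + v_{11} = v_{10} + 2·v_{12}  so sig = [3:1,2]
  P = {5,8,10}:  v_{5} + v_{8} + v_{10} = v_{3} + 2·v_{4} + 2·v_{9}  so sig = [3:1,2,2]
  P = {3,8,11}:  v_{3} + v_{8} + v_{11} = 2·v_{12}  so sig = [3:2]
  P = {5,6,8}:  v_{5} + v_{6} + v_{8} = 2·v_{3} + 2·v_{4} + 2·v_{9}  so sig = [3:2,2,2]
  P = {3,4,9,11}:  v_{3} + v_{4} + v_{9} + v_{11} = v_{12}  so sig = [4:1]
  P = {4,6,9,11}:  v_{4} + v_{6} + v_{9} + v_{11} = v_{10} + v_{12}  so sig = [4:1,1]

Sorted signature multiset PRS(X):
    |P|=2: 11 collections, coeffs (), (1), (1), (1,1), (1,1), (1,1,1), (1,1,1,1), (1,1,2), (1,1,2,2), (1,2), (2,2)
    |P|=3: 12 collections, coeffs (), (), (1), (1), (1), (1), (1,1,1), (1,1,2), (1,2), (1,2,2), (2), (2,2,2)
    |P|=4: 2 collections, coeffs (1), (1,1)
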